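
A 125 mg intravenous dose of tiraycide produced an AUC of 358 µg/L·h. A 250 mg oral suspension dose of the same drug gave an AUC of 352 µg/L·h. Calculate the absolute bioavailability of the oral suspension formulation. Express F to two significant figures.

F = 0.49

F = (AUC_ev / D_ev) / (AUC_iv / D_iv)
  = (352/250) / (358/125)
  = 1.408 / 2.864 = 0.4916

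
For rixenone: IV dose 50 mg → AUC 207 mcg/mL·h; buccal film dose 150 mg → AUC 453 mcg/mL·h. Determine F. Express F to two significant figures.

F = (AUC_ev / D_ev) / (AUC_iv / D_iv)
  = (453/150) / (207/50)
  = 3.02 / 4.14 = 0.7295

F = 0.73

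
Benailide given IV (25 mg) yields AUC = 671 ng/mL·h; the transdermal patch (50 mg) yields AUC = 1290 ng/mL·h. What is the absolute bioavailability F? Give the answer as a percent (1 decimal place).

F = (AUC_ev / D_ev) / (AUC_iv / D_iv)
  = (1290/50) / (671/25)
  = 25.8 / 26.84 = 0.9613
  = 96.13%

F = 96.1%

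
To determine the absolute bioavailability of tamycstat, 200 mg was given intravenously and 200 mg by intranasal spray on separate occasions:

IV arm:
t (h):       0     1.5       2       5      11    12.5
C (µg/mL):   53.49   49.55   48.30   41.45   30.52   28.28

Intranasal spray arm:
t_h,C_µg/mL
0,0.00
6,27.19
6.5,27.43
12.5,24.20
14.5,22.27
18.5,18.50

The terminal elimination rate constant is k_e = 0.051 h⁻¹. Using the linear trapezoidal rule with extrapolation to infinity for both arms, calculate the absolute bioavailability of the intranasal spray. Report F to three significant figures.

F = 0.705

Trapezoidal AUC_0→12.5 (IV):
  [0→1.5]: (53.49+49.55)/2 × 1.5 = 77.28
  [1.5→2]: (49.55+48.30)/2 × 0.5 = 24.4625
  [2→5]: (48.30+41.45)/2 × 3 = 134.625
  [5→11]: (41.45+30.52)/2 × 6 = 215.91
  [11→12.5]: (30.52+28.28)/2 × 1.5 = 44.1
  Sum = 496.3775 µg/mL·h
IV tail: 28.28/0.051 = 554.510; AUC_iv,0→∞ = 496.3775 + 554.510 = 1050.8875 µg/mL·h
Trapezoidal AUC_0→18.5 (intranasal spray):
  [0→6]: (0.00+27.19)/2 × 6 = 81.57
  [6→6.5]: (27.19+27.43)/2 × 0.5 = 13.655
  [6.5→12.5]: (27.43+24.20)/2 × 6 = 154.89
  [12.5→14.5]: (24.20+22.27)/2 × 2 = 46.47
  [14.5→18.5]: (22.27+18.50)/2 × 4 = 81.54
  Sum = 378.125 µg/mL·h
intranasal spray tail: 18.50/0.051 = 362.745; AUC_ev,0→∞ = 378.125 + 362.745 = 740.87 µg/mL·h
F = (AUC_ev/D_ev)/(AUC_iv/D_iv) = (740.87/200)/(1050.8875/200) = 3.70435/5.2544375 = 0.7050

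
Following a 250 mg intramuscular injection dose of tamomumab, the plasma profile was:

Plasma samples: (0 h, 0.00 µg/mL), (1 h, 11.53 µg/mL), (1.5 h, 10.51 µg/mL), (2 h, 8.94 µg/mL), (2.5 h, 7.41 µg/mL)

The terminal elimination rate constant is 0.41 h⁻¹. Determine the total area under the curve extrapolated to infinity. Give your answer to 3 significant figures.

AUC = 38.3 µg/mL·h

Trapezoidal AUC_0→2.5:
  [0→1]: (0.00+11.53)/2 × 1 = 5.765
  [1→1.5]: (11.53+10.51)/2 × 0.5 = 5.51
  [1.5→2]: (10.51+8.94)/2 × 0.5 = 4.8625
  [2→2.5]: (8.94+7.41)/2 × 0.5 = 4.0875
  Sum = 20.225 µg/mL·h
Extrapolated tail: C_last / k_e = 7.41 / 0.41 = 18.073
AUC_0→∞ = 20.225 + 18.073 = 38.298 µg/mL·h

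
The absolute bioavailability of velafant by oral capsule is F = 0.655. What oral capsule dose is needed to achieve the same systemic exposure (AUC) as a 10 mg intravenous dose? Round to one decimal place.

D_oral = 15.3 mg

For equal systemic exposure: F × D_ev = D_iv
D_ev = D_iv / F = 10 / 0.655 = 15.2672 mg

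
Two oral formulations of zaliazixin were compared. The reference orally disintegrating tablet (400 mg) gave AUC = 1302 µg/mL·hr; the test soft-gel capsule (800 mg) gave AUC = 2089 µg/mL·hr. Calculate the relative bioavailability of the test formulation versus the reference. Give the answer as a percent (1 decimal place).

F_rel = (AUC_test/D_test) / (AUC_ref/D_ref)
      = (2089/800) / (1302/400)
      = 2.61125 / 3.255 = 0.8022 = 80.22%

F_rel = 80.2%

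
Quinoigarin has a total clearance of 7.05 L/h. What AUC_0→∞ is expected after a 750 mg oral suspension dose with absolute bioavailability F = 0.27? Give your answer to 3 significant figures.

AUC_0→∞ = F × Dose / CL
        = 0.27 × 750 / 7.05 = 28.7234 mg/L·h

AUC = 28.7 mg/L·h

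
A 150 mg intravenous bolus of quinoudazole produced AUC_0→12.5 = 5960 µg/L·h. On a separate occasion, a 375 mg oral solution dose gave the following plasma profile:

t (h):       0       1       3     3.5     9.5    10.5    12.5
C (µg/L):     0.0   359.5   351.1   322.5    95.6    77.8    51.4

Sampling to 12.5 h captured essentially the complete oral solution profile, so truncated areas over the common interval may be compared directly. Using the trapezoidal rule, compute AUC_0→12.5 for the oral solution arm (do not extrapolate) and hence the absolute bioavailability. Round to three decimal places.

F = 0.170

Trapezoidal AUC_0→12.5 (oral solution):
  [0→1]: (0.0+359.5)/2 × 1 = 179.75
  [1→3]: (359.5+351.1)/2 × 2 = 710.6
  [3→3.5]: (351.1+322.5)/2 × 0.5 = 168.4
  [3.5→9.5]: (322.5+95.6)/2 × 6 = 1254.3
  [9.5→10.5]: (95.6+77.8)/2 × 1 = 86.7
  [10.5→12.5]: (77.8+51.4)/2 × 2 = 129.2
  Sum = 2528.95 µg/L·h
F = (AUC_ev/D_ev)/(AUC_iv/D_iv) = (2528.95/375)/(5960/150) = 6.74387/39.7333 = 0.1697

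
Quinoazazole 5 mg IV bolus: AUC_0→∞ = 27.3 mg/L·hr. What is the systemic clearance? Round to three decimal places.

CL = Dose_iv / AUC_0→∞
   = 5 / 27.3 = 0.18315 L/hr

CL = 0.183 L/hr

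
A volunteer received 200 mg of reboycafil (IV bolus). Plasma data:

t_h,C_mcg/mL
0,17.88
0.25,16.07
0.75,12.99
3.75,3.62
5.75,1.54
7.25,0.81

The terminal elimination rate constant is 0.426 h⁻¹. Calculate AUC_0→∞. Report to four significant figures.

AUC = 45.25 mcg/mL·h

Trapezoidal AUC_0→7.25:
  [0→0.25]: (17.88+16.07)/2 × 0.25 = 4.24375
  [0.25→0.75]: (16.07+12.99)/2 × 0.5 = 7.265
  [0.75→3.75]: (12.99+3.62)/2 × 3 = 24.915
  [3.75→5.75]: (3.62+1.54)/2 × 2 = 5.16
  [5.75→7.25]: (1.54+0.81)/2 × 1.5 = 1.7625
  Sum = 43.34625 mcg/mL·h
Extrapolated tail: C_last / k_e = 0.81 / 0.426 = 1.901
AUC_0→∞ = 43.34625 + 1.901 = 45.24725 mcg/mL·h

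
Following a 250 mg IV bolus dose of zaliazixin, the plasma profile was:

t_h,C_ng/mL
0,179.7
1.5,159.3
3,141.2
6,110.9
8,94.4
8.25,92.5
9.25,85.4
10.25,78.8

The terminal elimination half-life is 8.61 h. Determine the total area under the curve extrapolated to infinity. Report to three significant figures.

Trapezoidal AUC_0→10.25:
  [0→1.5]: (179.7+159.3)/2 × 1.5 = 254.25
  [1.5→3]: (159.3+141.2)/2 × 1.5 = 225.375
  [3→6]: (141.2+110.9)/2 × 3 = 378.15
  [6→8]: (110.9+94.4)/2 × 2 = 205.3
  [8→8.25]: (94.4+92.5)/2 × 0.25 = 23.3625
  [8.25→9.25]: (92.5+85.4)/2 × 1 = 88.95
  [9.25→10.25]: (85.4+78.8)/2 × 1 = 82.1
  Sum = 1257.4875 ng/mL·h
k_e = ln2 / t½ = 0.693147 / 8.61 = 0.0805 h^-1
Extrapolated tail: C_last / k_e = 78.8 / 0.0805 = 978.882
AUC_0→∞ = 1257.4875 + 978.882 = 2236.3695 ng/mL·h

AUC = 2240 ng/mL·h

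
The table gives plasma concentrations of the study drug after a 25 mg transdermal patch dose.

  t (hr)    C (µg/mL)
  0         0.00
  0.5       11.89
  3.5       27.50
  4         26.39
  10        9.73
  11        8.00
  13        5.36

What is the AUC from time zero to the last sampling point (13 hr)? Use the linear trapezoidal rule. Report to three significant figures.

AUC = 206 µg/mL·hr

Trapezoidal AUC_0→13:
  [0→0.5]: (0.00+11.89)/2 × 0.5 = 2.9725
  [0.5→3.5]: (11.89+27.50)/2 × 3 = 59.085
  [3.5→4]: (27.50+26.39)/2 × 0.5 = 13.4725
  [4→10]: (26.39+9.73)/2 × 6 = 108.36
  [10→11]: (9.73+8.00)/2 × 1 = 8.865
  [11→13]: (8.00+5.36)/2 × 2 = 13.36
  Sum = 206.115 µg/mL·hr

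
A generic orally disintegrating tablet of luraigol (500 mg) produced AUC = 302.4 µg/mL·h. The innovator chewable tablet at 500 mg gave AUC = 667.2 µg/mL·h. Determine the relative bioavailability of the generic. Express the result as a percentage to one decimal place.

F_rel = (AUC_test/D_test) / (AUC_ref/D_ref)
      = (302.4/500) / (667.2/500)
      = 0.6048 / 1.3344 = 0.4532 = 45.32%

F_rel = 45.3%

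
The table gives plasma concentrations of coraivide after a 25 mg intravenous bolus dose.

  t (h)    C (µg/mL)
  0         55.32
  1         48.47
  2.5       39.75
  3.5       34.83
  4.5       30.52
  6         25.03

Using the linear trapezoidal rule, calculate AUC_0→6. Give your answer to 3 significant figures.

AUC = 230 µg/mL·h

Trapezoidal AUC_0→6:
  [0→1]: (55.32+48.47)/2 × 1 = 51.895
  [1→2.5]: (48.47+39.75)/2 × 1.5 = 66.165
  [2.5→3.5]: (39.75+34.83)/2 × 1 = 37.29
  [3.5→4.5]: (34.83+30.52)/2 × 1 = 32.675
  [4.5→6]: (30.52+25.03)/2 × 1.5 = 41.6625
  Sum = 229.6875 µg/mL·h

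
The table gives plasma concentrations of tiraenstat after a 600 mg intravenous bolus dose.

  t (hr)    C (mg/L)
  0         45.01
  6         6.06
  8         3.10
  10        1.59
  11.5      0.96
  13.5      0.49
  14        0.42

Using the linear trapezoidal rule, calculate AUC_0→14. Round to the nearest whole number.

Trapezoidal AUC_0→14:
  [0→6]: (45.01+6.06)/2 × 6 = 153.21
  [6→8]: (6.06+3.10)/2 × 2 = 9.16
  [8→10]: (3.10+1.59)/2 × 2 = 4.69
  [10→11.5]: (1.59+0.96)/2 × 1.5 = 1.9125
  [11.5→13.5]: (0.96+0.49)/2 × 2 = 1.45
  [13.5→14]: (0.49+0.42)/2 × 0.5 = 0.2275
  Sum = 170.65 mg/L·hr

AUC = 171 mg/L·hr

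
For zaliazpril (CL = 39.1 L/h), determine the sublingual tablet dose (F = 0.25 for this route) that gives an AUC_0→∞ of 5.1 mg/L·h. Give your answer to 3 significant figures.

Dose = 798 mg

Dose = CL × AUC_0→∞ / F
     = 39.1 × 5.1 / 0.25 = 797.64 mg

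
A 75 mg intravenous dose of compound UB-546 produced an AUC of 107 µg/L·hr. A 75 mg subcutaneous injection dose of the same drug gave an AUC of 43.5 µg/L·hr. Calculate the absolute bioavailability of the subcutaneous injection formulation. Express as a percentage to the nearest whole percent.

F = (AUC_ev / D_ev) / (AUC_iv / D_iv)
  = (43.5/75) / (107/75)
  = 0.58 / 1.42667 = 0.4065
  = 40.65%

F = 41%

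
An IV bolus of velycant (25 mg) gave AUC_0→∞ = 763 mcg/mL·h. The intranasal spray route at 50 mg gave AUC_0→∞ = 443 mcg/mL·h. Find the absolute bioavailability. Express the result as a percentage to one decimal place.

F = (AUC_ev / D_ev) / (AUC_iv / D_iv)
  = (443/50) / (763/25)
  = 8.86 / 30.52 = 0.2903
  = 29.03%

F = 29.0%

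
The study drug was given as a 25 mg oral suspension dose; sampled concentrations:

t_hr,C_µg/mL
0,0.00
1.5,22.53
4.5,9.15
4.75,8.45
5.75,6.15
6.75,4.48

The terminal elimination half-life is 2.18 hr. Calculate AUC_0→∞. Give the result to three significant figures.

AUC = 93.3 µg/mL·hr

Trapezoidal AUC_0→6.75:
  [0→1.5]: (0.00+22.53)/2 × 1.5 = 16.8975
  [1.5→4.5]: (22.53+9.15)/2 × 3 = 47.52
  [4.5→4.75]: (9.15+8.45)/2 × 0.25 = 2.2
  [4.75→5.75]: (8.45+6.15)/2 × 1 = 7.3
  [5.75→6.75]: (6.15+4.48)/2 × 1 = 5.315
  Sum = 79.2325 µg/mL·hr
k_e = ln2 / t½ = 0.693147 / 2.18 = 0.3180 hr^-1
Extrapolated tail: C_last / k_e = 4.48 / 0.318 = 14.088
AUC_0→∞ = 79.2325 + 14.088 = 93.3205 µg/mL·hr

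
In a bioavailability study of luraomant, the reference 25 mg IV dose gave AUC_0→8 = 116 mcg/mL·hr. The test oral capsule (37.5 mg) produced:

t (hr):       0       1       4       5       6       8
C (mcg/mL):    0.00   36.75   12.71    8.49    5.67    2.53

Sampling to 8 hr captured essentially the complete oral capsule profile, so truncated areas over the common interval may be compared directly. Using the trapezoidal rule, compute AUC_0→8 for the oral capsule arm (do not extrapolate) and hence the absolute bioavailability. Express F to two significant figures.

Trapezoidal AUC_0→8 (oral capsule):
  [0→1]: (0.00+36.75)/2 × 1 = 18.375
  [1→4]: (36.75+12.71)/2 × 3 = 74.19
  [4→5]: (12.71+8.49)/2 × 1 = 10.6
  [5→6]: (8.49+5.67)/2 × 1 = 7.08
  [6→8]: (5.67+2.53)/2 × 2 = 8.2
  Sum = 118.445 mcg/mL·hr
F = (AUC_ev/D_ev)/(AUC_iv/D_iv) = (118.445/37.5)/(116/25) = 3.15853/4.64 = 0.6807

F = 0.68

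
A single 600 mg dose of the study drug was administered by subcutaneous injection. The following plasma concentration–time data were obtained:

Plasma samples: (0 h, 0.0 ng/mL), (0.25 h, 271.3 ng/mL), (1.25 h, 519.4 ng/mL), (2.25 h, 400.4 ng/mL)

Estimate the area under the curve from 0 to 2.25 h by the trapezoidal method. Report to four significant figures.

Trapezoidal AUC_0→2.25:
  [0→0.25]: (0.0+271.3)/2 × 0.25 = 33.9125
  [0.25→1.25]: (271.3+519.4)/2 × 1 = 395.35
  [1.25→2.25]: (519.4+400.4)/2 × 1 = 459.9
  Sum = 889.1625 ng/mL·h

AUC = 889.2 ng/mL·h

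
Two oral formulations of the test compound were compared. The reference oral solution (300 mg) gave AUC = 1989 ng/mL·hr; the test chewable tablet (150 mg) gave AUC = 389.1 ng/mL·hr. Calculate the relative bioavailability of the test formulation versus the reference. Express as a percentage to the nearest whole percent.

F_rel = 39%

F_rel = (AUC_test/D_test) / (AUC_ref/D_ref)
      = (389.1/150) / (1989/300)
      = 2.594 / 6.63 = 0.3913 = 39.13%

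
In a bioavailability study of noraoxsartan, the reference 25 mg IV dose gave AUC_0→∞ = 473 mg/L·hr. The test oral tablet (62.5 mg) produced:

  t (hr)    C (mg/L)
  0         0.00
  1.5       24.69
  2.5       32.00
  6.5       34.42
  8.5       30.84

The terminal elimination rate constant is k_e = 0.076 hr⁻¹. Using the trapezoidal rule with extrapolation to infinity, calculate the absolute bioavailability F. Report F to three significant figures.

F = 0.550

Trapezoidal AUC_0→8.5 (oral tablet):
  [0→1.5]: (0.00+24.69)/2 × 1.5 = 18.5175
  [1.5→2.5]: (24.69+32.00)/2 × 1 = 28.345
  [2.5→6.5]: (32.00+34.42)/2 × 4 = 132.84
  [6.5→8.5]: (34.42+30.84)/2 × 2 = 65.26
  Sum = 244.9625 mg/L·hr
Tail: C_last/k_e = 30.84/0.076 = 405.789
AUC_0→∞ (oral tablet) = 244.9625 + 405.789 = 650.7515 mg/L·hr
F = (AUC_ev/D_ev)/(AUC_iv/D_iv) = (650.7515/62.5)/(473/25) = 10.412024/18.92 = 0.5503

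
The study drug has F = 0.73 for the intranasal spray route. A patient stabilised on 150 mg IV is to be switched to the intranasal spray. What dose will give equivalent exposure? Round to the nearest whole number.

For equal systemic exposure: F × D_ev = D_iv
D_ev = D_iv / F = 150 / 0.73 = 205.479 mg

D_intranasal = 205 mg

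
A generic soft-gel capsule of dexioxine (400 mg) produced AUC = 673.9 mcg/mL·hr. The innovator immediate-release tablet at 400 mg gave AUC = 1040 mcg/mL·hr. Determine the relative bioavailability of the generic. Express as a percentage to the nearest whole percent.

F_rel = (AUC_test/D_test) / (AUC_ref/D_ref)
      = (673.9/400) / (1040/400)
      = 1.68475 / 2.6 = 0.6480 = 64.80%

F_rel = 65%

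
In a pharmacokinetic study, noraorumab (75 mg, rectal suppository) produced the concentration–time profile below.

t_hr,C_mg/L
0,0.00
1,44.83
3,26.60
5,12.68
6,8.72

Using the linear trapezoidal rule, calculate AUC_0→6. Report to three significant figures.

AUC = 144 mg/L·hr

Trapezoidal AUC_0→6:
  [0→1]: (0.00+44.83)/2 × 1 = 22.415
  [1→3]: (44.83+26.60)/2 × 2 = 71.43
  [3→5]: (26.60+12.68)/2 × 2 = 39.28
  [5→6]: (12.68+8.72)/2 × 1 = 10.7
  Sum = 143.825 mg/L·hr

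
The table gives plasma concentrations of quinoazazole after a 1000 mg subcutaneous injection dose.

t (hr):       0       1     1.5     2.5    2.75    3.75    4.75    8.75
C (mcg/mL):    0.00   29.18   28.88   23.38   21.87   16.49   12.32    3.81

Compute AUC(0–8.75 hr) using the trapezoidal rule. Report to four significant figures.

AUC = 126.7 mcg/mL·hr

Trapezoidal AUC_0→8.75:
  [0→1]: (0.00+29.18)/2 × 1 = 14.59
  [1→1.5]: (29.18+28.88)/2 × 0.5 = 14.515
  [1.5→2.5]: (28.88+23.38)/2 × 1 = 26.13
  [2.5→2.75]: (23.38+21.87)/2 × 0.25 = 5.65625
  [2.75→3.75]: (21.87+16.49)/2 × 1 = 19.18
  [3.75→4.75]: (16.49+12.32)/2 × 1 = 14.405
  [4.75→8.75]: (12.32+3.81)/2 × 4 = 32.26
  Sum = 126.73625 mcg/mL·hr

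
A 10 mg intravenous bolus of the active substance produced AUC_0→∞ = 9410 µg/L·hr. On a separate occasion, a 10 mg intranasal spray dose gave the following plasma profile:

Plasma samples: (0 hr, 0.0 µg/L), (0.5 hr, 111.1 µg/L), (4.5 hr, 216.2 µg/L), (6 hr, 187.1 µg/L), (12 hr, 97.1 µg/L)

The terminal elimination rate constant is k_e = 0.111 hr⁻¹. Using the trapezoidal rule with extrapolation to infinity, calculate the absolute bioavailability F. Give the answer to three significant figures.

F = 0.288

Trapezoidal AUC_0→12 (intranasal spray):
  [0→0.5]: (0.0+111.1)/2 × 0.5 = 27.775
  [0.5→4.5]: (111.1+216.2)/2 × 4 = 654.6
  [4.5→6]: (216.2+187.1)/2 × 1.5 = 302.475
  [6→12]: (187.1+97.1)/2 × 6 = 852.6
  Sum = 1837.45 µg/L·hr
Tail: C_last/k_e = 97.1/0.111 = 874.775
AUC_0→∞ (intranasal spray) = 1837.45 + 874.775 = 2712.225 µg/L·hr
F = (AUC_ev/D_ev)/(AUC_iv/D_iv) = (2712.225/10)/(9410/10) = 271.2225/941 = 0.2882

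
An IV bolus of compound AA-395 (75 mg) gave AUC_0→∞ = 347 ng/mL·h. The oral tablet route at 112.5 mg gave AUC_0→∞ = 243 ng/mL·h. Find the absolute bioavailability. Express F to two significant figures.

F = (AUC_ev / D_ev) / (AUC_iv / D_iv)
  = (243/112.5) / (347/75)
  = 2.16 / 4.62667 = 0.4669

F = 0.47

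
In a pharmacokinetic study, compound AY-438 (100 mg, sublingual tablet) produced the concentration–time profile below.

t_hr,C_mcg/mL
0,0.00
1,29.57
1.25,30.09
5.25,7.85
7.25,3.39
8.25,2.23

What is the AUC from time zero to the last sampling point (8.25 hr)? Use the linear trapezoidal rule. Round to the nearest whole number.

AUC = 112 mcg/mL·hr

Trapezoidal AUC_0→8.25:
  [0→1]: (0.00+29.57)/2 × 1 = 14.785
  [1→1.25]: (29.57+30.09)/2 × 0.25 = 7.4575
  [1.25→5.25]: (30.09+7.85)/2 × 4 = 75.88
  [5.25→7.25]: (7.85+3.39)/2 × 2 = 11.24
  [7.25→8.25]: (3.39+2.23)/2 × 1 = 2.81
  Sum = 112.1725 mcg/mL·hr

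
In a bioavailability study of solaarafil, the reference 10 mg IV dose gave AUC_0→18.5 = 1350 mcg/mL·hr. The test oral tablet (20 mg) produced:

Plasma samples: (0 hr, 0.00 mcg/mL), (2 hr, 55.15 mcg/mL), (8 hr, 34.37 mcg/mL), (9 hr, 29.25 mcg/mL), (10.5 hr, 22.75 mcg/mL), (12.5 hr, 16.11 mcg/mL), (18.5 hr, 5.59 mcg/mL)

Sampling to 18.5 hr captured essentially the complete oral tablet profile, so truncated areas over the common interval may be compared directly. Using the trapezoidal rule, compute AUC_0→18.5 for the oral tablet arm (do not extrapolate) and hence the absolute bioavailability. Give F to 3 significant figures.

Trapezoidal AUC_0→18.5 (oral tablet):
  [0→2]: (0.00+55.15)/2 × 2 = 55.15
  [2→8]: (55.15+34.37)/2 × 6 = 268.56
  [8→9]: (34.37+29.25)/2 × 1 = 31.81
  [9→10.5]: (29.25+22.75)/2 × 1.5 = 39.0
  [10.5→12.5]: (22.75+16.11)/2 × 2 = 38.86
  [12.5→18.5]: (16.11+5.59)/2 × 6 = 65.1
  Sum = 498.48 mcg/mL·hr
F = (AUC_ev/D_ev)/(AUC_iv/D_iv) = (498.48/20)/(1350/10) = 24.924/135 = 0.1846

F = 0.185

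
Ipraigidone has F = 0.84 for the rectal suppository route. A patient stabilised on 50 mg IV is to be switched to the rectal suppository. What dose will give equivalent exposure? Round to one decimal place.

For equal systemic exposure: F × D_ev = D_iv
D_ev = D_iv / F = 50 / 0.84 = 59.5238 mg

D_rectal = 59.5 mg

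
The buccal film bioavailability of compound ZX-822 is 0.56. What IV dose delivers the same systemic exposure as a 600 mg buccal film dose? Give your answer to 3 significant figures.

Systemic exposure from an extravascular dose = F × D_ev, so the equivalent IV dose is F × D_ev.
D_iv = F × D_ev = 0.56 × 600 = 336 mg

D_iv = 336 mg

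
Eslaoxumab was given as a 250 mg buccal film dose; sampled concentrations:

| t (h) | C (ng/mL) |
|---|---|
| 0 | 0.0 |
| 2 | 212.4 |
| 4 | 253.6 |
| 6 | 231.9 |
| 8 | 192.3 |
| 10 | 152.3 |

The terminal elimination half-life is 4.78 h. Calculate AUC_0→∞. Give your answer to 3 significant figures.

Trapezoidal AUC_0→10:
  [0→2]: (0.0+212.4)/2 × 2 = 212.4
  [2→4]: (212.4+253.6)/2 × 2 = 466.0
  [4→6]: (253.6+231.9)/2 × 2 = 485.5
  [6→8]: (231.9+192.3)/2 × 2 = 424.2
  [8→10]: (192.3+152.3)/2 × 2 = 344.6
  Sum = 1932.7 ng/mL·h
k_e = ln2 / t½ = 0.693147 / 4.78 = 0.1450 h^-1
Extrapolated tail: C_last / k_e = 152.3 / 0.145 = 1050.345
AUC_0→∞ = 1932.7 + 1050.345 = 2983.045 ng/mL·h

AUC = 2980 ng/mL·h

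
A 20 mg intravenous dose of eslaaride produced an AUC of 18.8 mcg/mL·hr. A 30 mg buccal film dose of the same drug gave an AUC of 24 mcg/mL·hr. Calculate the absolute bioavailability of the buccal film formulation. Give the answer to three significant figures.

F = (AUC_ev / D_ev) / (AUC_iv / D_iv)
  = (24/30) / (18.8/20)
  = 0.8 / 0.94 = 0.8511

F = 0.851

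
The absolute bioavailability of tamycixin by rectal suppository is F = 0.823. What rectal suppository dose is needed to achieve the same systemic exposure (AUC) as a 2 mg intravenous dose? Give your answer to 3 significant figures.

For equal systemic exposure: F × D_ev = D_iv
D_ev = D_iv / F = 2 / 0.823 = 2.43013 mg

D_rectal = 2.43 mg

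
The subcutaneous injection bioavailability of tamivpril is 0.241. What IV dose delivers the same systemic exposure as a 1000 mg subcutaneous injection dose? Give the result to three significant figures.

D_iv = 241 mg

Systemic exposure from an extravascular dose = F × D_ev, so the equivalent IV dose is F × D_ev.
D_iv = F × D_ev = 0.241 × 1000 = 241 mg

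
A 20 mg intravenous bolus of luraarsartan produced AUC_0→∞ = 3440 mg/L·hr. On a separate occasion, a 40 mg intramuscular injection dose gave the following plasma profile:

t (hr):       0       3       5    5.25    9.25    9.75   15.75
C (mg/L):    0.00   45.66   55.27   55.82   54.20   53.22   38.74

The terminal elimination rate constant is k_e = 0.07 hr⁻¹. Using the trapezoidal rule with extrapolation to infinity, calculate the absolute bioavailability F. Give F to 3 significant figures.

Trapezoidal AUC_0→15.75 (intramuscular injection):
  [0→3]: (0.00+45.66)/2 × 3 = 68.49
  [3→5]: (45.66+55.27)/2 × 2 = 100.93
  [5→5.25]: (55.27+55.82)/2 × 0.25 = 13.88625
  [5.25→9.25]: (55.82+54.20)/2 × 4 = 220.04
  [9.25→9.75]: (54.20+53.22)/2 × 0.5 = 26.855
  [9.75→15.75]: (53.22+38.74)/2 × 6 = 275.88
  Sum = 706.08125 mg/L·hr
Tail: C_last/k_e = 38.74/0.07 = 553.429
AUC_0→∞ (intramuscular injection) = 706.08125 + 553.429 = 1259.51025 mg/L·hr
F = (AUC_ev/D_ev)/(AUC_iv/D_iv) = (1259.51025/40)/(3440/20) = 31.4878/172 = 0.1831

F = 0.183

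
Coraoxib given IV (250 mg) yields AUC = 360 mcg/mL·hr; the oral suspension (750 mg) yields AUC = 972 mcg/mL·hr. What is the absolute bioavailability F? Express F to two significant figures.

F = (AUC_ev / D_ev) / (AUC_iv / D_iv)
  = (972/750) / (360/250)
  = 1.296 / 1.44 = 0.9000

F = 0.90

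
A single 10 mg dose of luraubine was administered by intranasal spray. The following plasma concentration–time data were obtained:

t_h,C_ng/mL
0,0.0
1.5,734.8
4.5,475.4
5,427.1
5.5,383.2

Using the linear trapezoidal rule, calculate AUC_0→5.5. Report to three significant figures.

AUC = 2790 ng/mL·h

Trapezoidal AUC_0→5.5:
  [0→1.5]: (0.0+734.8)/2 × 1.5 = 551.1
  [1.5→4.5]: (734.8+475.4)/2 × 3 = 1815.3
  [4.5→5]: (475.4+427.1)/2 × 0.5 = 225.625
  [5→5.5]: (427.1+383.2)/2 × 0.5 = 202.575
  Sum = 2794.6 ng/mL·h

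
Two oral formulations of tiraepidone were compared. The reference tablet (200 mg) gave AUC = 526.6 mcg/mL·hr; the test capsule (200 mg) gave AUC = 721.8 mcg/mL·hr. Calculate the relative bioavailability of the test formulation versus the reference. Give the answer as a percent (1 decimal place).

F_rel = 137.1%

F_rel = (AUC_test/D_test) / (AUC_ref/D_ref)
      = (721.8/200) / (526.6/200)
      = 3.609 / 2.633 = 1.3707 = 137.07%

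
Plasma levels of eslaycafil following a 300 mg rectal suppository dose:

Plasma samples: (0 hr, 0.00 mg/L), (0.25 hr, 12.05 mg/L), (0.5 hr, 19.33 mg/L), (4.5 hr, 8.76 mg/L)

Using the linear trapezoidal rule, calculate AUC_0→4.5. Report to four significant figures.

AUC = 61.61 mg/L·hr

Trapezoidal AUC_0→4.5:
  [0→0.25]: (0.00+12.05)/2 × 0.25 = 1.50625
  [0.25→0.5]: (12.05+19.33)/2 × 0.25 = 3.9225
  [0.5→4.5]: (19.33+8.76)/2 × 4 = 56.18
  Sum = 61.60875 mg/L·hr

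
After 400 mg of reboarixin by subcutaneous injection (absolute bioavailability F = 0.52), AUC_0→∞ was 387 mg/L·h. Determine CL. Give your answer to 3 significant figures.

CL = F × Dose / AUC_0→∞
   = 0.52 × 400 / 387 = 0.537468 L/h

CL = 0.537 L/h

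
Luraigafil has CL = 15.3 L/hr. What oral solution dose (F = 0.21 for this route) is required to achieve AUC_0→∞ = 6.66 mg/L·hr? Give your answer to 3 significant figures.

Dose = CL × AUC_0→∞ / F
     = 15.3 × 6.66 / 0.21 = 485.229 mg

Dose = 485 mg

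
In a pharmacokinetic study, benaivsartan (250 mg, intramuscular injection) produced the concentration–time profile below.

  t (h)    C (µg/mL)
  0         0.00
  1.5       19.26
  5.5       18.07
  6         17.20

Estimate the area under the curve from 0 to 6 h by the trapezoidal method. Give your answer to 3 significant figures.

AUC = 97.9 µg/mL·h

Trapezoidal AUC_0→6:
  [0→1.5]: (0.00+19.26)/2 × 1.5 = 14.445
  [1.5→5.5]: (19.26+18.07)/2 × 4 = 74.66
  [5.5→6]: (18.07+17.20)/2 × 0.5 = 8.8175
  Sum = 97.9225 µg/mL·h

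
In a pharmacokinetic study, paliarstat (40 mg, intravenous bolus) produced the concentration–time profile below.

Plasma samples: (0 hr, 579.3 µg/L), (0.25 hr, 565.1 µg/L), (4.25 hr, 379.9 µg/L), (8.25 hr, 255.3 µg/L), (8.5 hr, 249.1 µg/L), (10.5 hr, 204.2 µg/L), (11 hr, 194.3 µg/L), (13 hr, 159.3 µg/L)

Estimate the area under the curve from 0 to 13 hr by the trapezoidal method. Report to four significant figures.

AUC = 4273 µg/L·hr

Trapezoidal AUC_0→13:
  [0→0.25]: (579.3+565.1)/2 × 0.25 = 143.05
  [0.25→4.25]: (565.1+379.9)/2 × 4 = 1890.0
  [4.25→8.25]: (379.9+255.3)/2 × 4 = 1270.4
  [8.25→8.5]: (255.3+249.1)/2 × 0.25 = 63.05
  [8.5→10.5]: (249.1+204.2)/2 × 2 = 453.3
  [10.5→11]: (204.2+194.3)/2 × 0.5 = 99.625
  [11→13]: (194.3+159.3)/2 × 2 = 353.6
  Sum = 4273.025 µg/L·hr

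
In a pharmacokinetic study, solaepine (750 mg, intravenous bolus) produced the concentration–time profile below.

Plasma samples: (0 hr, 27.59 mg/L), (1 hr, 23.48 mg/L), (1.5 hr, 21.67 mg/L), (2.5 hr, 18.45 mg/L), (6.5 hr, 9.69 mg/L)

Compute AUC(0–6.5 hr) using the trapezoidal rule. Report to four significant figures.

AUC = 113.2 mg/L·hr

Trapezoidal AUC_0→6.5:
  [0→1]: (27.59+23.48)/2 × 1 = 25.535
  [1→1.5]: (23.48+21.67)/2 × 0.5 = 11.2875
  [1.5→2.5]: (21.67+18.45)/2 × 1 = 20.06
  [2.5→6.5]: (18.45+9.69)/2 × 4 = 56.28
  Sum = 113.1625 mg/L·hr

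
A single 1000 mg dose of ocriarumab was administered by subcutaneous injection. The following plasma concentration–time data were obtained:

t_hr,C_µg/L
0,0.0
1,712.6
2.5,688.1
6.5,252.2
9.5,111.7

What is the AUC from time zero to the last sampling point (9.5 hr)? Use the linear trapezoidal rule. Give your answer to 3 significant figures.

AUC = 3830 µg/L·hr

Trapezoidal AUC_0→9.5:
  [0→1]: (0.0+712.6)/2 × 1 = 356.3
  [1→2.5]: (712.6+688.1)/2 × 1.5 = 1050.525
  [2.5→6.5]: (688.1+252.2)/2 × 4 = 1880.6
  [6.5→9.5]: (252.2+111.7)/2 × 3 = 545.85
  Sum = 3833.275 µg/L·hr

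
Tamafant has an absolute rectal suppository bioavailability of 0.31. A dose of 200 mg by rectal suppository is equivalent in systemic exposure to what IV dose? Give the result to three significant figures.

Systemic exposure from an extravascular dose = F × D_ev, so the equivalent IV dose is F × D_ev.
D_iv = F × D_ev = 0.31 × 200 = 62 mg

D_iv = 62.0 mg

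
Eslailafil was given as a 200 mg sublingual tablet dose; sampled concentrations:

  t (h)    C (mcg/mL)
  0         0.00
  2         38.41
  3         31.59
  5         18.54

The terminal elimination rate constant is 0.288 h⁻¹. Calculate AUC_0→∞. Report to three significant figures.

AUC = 188 mcg/mL·h

Trapezoidal AUC_0→5:
  [0→2]: (0.00+38.41)/2 × 2 = 38.41
  [2→3]: (38.41+31.59)/2 × 1 = 35.0
  [3→5]: (31.59+18.54)/2 × 2 = 50.13
  Sum = 123.54 mcg/mL·h
Extrapolated tail: C_last / k_e = 18.54 / 0.288 = 64.375
AUC_0→∞ = 123.54 + 64.375 = 187.915 mcg/mL·h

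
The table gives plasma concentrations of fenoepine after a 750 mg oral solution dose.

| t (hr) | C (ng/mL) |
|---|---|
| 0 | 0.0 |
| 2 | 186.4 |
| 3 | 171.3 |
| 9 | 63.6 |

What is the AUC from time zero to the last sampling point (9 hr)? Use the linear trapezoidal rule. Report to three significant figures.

Trapezoidal AUC_0→9:
  [0→2]: (0.0+186.4)/2 × 2 = 186.4
  [2→3]: (186.4+171.3)/2 × 1 = 178.85
  [3→9]: (171.3+63.6)/2 × 6 = 704.7
  Sum = 1069.95 ng/mL·hr

AUC = 1070 ng/mL·hr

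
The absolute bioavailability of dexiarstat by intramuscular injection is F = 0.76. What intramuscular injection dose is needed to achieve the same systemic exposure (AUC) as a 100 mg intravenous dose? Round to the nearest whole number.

D_intramuscular = 132 mg

For equal systemic exposure: F × D_ev = D_iv
D_ev = D_iv / F = 100 / 0.76 = 131.579 mg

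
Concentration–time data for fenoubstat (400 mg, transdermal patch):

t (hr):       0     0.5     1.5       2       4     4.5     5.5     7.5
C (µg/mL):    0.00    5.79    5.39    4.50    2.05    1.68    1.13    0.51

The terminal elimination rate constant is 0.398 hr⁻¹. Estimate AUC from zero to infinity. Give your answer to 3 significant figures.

Trapezoidal AUC_0→7.5:
  [0→0.5]: (0.00+5.79)/2 × 0.5 = 1.4475
  [0.5→1.5]: (5.79+5.39)/2 × 1 = 5.59
  [1.5→2]: (5.39+4.50)/2 × 0.5 = 2.4725
  [2→4]: (4.50+2.05)/2 × 2 = 6.55
  [4→4.5]: (2.05+1.68)/2 × 0.5 = 0.9325
  [4.5→5.5]: (1.68+1.13)/2 × 1 = 1.405
  [5.5→7.5]: (1.13+0.51)/2 × 2 = 1.64
  Sum = 20.0375 µg/mL·hr
Extrapolated tail: C_last / k_e = 0.51 / 0.398 = 1.281
AUC_0→∞ = 20.0375 + 1.281 = 21.3185 µg/mL·hr

AUC = 21.3 µg/mL·hr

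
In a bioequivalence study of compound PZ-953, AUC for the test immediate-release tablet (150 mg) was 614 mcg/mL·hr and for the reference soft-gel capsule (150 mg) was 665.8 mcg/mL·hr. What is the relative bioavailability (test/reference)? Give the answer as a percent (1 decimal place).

F_rel = (AUC_test/D_test) / (AUC_ref/D_ref)
      = (614/150) / (665.8/150)
      = 4.09333 / 4.43867 = 0.9222 = 92.22%

F_rel = 92.2%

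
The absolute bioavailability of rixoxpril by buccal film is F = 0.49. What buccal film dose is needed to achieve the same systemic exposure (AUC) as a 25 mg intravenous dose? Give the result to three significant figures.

For equal systemic exposure: F × D_ev = D_iv
D_ev = D_iv / F = 25 / 0.49 = 51.0204 mg

D_buccal = 51.0 mg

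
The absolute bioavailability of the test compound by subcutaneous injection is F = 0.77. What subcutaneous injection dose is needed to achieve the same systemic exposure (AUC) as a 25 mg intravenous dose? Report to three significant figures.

D_subcutaneous = 32.5 mg

For equal systemic exposure: F × D_ev = D_iv
D_ev = D_iv / F = 25 / 0.77 = 32.4675 mg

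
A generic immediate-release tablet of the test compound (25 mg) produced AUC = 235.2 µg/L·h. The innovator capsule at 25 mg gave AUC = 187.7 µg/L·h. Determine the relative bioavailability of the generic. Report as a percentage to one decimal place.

F_rel = 125.3%

F_rel = (AUC_test/D_test) / (AUC_ref/D_ref)
      = (235.2/25) / (187.7/25)
      = 9.408 / 7.508 = 1.2531 = 125.31%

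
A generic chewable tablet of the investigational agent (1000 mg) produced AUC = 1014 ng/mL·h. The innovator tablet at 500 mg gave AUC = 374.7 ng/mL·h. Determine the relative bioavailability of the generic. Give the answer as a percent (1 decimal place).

F_rel = 135.3%

F_rel = (AUC_test/D_test) / (AUC_ref/D_ref)
      = (1014/1000) / (374.7/500)
      = 1.014 / 0.7494 = 1.3531 = 135.31%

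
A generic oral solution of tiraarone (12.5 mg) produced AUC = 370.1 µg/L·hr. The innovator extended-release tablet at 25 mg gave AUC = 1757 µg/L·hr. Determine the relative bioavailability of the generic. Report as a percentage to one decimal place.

F_rel = (AUC_test/D_test) / (AUC_ref/D_ref)
      = (370.1/12.5) / (1757/25)
      = 29.608 / 70.28 = 0.4213 = 42.13%

F_rel = 42.1%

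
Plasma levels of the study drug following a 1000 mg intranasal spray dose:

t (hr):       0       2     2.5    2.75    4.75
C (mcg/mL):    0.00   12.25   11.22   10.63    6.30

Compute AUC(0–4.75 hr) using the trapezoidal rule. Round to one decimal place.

Trapezoidal AUC_0→4.75:
  [0→2]: (0.00+12.25)/2 × 2 = 12.25
  [2→2.5]: (12.25+11.22)/2 × 0.5 = 5.8675
  [2.5→2.75]: (11.22+10.63)/2 × 0.25 = 2.73125
  [2.75→4.75]: (10.63+6.30)/2 × 2 = 16.93
  Sum = 37.77875 mcg/mL·hr

AUC = 37.8 mcg/mL·hr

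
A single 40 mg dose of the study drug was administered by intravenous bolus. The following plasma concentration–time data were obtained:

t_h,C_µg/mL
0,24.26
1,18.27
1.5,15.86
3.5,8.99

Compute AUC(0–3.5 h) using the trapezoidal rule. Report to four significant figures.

Trapezoidal AUC_0→3.5:
  [0→1]: (24.26+18.27)/2 × 1 = 21.265
  [1→1.5]: (18.27+15.86)/2 × 0.5 = 8.5325
  [1.5→3.5]: (15.86+8.99)/2 × 2 = 24.85
  Sum = 54.6475 µg/mL·h

AUC = 54.65 µg/mL·h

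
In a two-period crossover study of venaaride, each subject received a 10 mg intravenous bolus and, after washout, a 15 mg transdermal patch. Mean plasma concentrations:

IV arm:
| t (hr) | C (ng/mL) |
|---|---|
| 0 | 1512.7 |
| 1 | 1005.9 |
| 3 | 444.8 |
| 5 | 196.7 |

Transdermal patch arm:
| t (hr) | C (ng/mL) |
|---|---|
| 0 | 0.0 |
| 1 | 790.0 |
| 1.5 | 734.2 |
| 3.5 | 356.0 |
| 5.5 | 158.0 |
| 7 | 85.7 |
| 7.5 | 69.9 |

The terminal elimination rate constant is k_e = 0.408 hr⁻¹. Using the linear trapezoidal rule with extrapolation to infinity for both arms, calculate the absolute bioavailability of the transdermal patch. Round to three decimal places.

F = 0.482

Trapezoidal AUC_0→5 (IV):
  [0→1]: (1512.7+1005.9)/2 × 1 = 1259.3
  [1→3]: (1005.9+444.8)/2 × 2 = 1450.7
  [3→5]: (444.8+196.7)/2 × 2 = 641.5
  Sum = 3351.5 ng/mL·hr
IV tail: 196.7/0.408 = 482.108; AUC_iv,0→∞ = 3351.5 + 482.108 = 3833.608 ng/mL·hr
Trapezoidal AUC_0→7.5 (transdermal patch):
  [0→1]: (0.0+790.0)/2 × 1 = 395.0
  [1→1.5]: (790.0+734.2)/2 × 0.5 = 381.05
  [1.5→3.5]: (734.2+356.0)/2 × 2 = 1090.2
  [3.5→5.5]: (356.0+158.0)/2 × 2 = 514.0
  [5.5→7]: (158.0+85.7)/2 × 1.5 = 182.775
  [7→7.5]: (85.7+69.9)/2 × 0.5 = 38.9
  Sum = 2601.925 ng/mL·hr
transdermal patch tail: 69.9/0.408 = 171.324; AUC_ev,0→∞ = 2601.925 + 171.324 = 2773.249 ng/mL·hr
F = (AUC_ev/D_ev)/(AUC_iv/D_iv) = (2773.249/15)/(3833.608/10) = 184.883/383.3608 = 0.4823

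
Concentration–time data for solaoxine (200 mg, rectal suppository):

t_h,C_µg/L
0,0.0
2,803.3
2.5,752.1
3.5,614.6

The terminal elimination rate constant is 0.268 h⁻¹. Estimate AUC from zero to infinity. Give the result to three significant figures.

AUC = 4170 µg/L·h

Trapezoidal AUC_0→3.5:
  [0→2]: (0.0+803.3)/2 × 2 = 803.3
  [2→2.5]: (803.3+752.1)/2 × 0.5 = 388.85
  [2.5→3.5]: (752.1+614.6)/2 × 1 = 683.35
  Sum = 1875.5 µg/L·h
Extrapolated tail: C_last / k_e = 614.6 / 0.268 = 2293.284
AUC_0→∞ = 1875.5 + 2293.284 = 4168.784 µg/L·h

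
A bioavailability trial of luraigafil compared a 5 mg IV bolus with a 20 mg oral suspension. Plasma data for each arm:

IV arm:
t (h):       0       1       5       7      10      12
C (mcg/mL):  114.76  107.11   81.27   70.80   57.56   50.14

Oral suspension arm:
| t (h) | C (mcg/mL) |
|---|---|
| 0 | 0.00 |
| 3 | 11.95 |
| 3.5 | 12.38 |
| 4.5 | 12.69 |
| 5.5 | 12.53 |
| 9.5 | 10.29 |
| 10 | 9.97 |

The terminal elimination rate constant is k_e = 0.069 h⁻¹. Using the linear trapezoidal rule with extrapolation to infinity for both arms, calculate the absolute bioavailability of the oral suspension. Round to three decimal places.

F = 0.037

Trapezoidal AUC_0→12 (IV):
  [0→1]: (114.76+107.11)/2 × 1 = 110.935
  [1→5]: (107.11+81.27)/2 × 4 = 376.76
  [5→7]: (81.27+70.80)/2 × 2 = 152.07
  [7→10]: (70.80+57.56)/2 × 3 = 192.54
  [10→12]: (57.56+50.14)/2 × 2 = 107.7
  Sum = 940.005 mcg/mL·h
IV tail: 50.14/0.069 = 726.667; AUC_iv,0→∞ = 940.005 + 726.667 = 1666.672 mcg/mL·h
Trapezoidal AUC_0→10 (oral suspension):
  [0→3]: (0.00+11.95)/2 × 3 = 17.925
  [3→3.5]: (11.95+12.38)/2 × 0.5 = 6.0825
  [3.5→4.5]: (12.38+12.69)/2 × 1 = 12.535
  [4.5→5.5]: (12.69+12.53)/2 × 1 = 12.61
  [5.5→9.5]: (12.53+10.29)/2 × 4 = 45.64
  [9.5→10]: (10.29+9.97)/2 × 0.5 = 5.065
  Sum = 99.8575 mcg/mL·h
oral suspension tail: 9.97/0.069 = 144.493; AUC_ev,0→∞ = 99.8575 + 144.493 = 244.3505 mcg/mL·h
F = (AUC_ev/D_ev)/(AUC_iv/D_iv) = (244.3505/20)/(1666.672/5) = 12.217525/333.3344 = 0.0367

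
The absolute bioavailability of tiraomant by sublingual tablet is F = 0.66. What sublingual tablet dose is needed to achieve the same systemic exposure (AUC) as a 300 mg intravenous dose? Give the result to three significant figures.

D_sublingual = 455 mg

For equal systemic exposure: F × D_ev = D_iv
D_ev = D_iv / F = 300 / 0.66 = 454.545 mg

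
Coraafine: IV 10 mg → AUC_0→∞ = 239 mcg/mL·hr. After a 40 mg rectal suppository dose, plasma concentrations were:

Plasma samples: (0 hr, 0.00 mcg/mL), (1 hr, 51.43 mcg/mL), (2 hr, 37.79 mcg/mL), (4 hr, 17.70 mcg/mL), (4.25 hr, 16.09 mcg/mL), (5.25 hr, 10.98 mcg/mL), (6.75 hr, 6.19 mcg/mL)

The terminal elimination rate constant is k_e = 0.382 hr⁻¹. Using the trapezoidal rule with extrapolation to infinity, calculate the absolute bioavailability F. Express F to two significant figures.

Trapezoidal AUC_0→6.75 (rectal suppository):
  [0→1]: (0.00+51.43)/2 × 1 = 25.715
  [1→2]: (51.43+37.79)/2 × 1 = 44.61
  [2→4]: (37.79+17.70)/2 × 2 = 55.49
  [4→4.25]: (17.70+16.09)/2 × 0.25 = 4.22375
  [4.25→5.25]: (16.09+10.98)/2 × 1 = 13.535
  [5.25→6.75]: (10.98+6.19)/2 × 1.5 = 12.8775
  Sum = 156.45125 mcg/mL·hr
Tail: C_last/k_e = 6.19/0.382 = 16.204
AUC_0→∞ (rectal suppository) = 156.45125 + 16.204 = 172.65525 mcg/mL·hr
F = (AUC_ev/D_ev)/(AUC_iv/D_iv) = (172.65525/40)/(239/10) = 4.31638/23.9 = 0.1806

F = 0.18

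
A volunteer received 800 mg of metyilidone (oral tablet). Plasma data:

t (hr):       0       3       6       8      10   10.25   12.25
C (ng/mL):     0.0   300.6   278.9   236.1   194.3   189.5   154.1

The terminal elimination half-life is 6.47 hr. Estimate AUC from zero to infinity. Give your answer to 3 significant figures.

AUC = 4100 ng/mL·hr

Trapezoidal AUC_0→12.25:
  [0→3]: (0.0+300.6)/2 × 3 = 450.9
  [3→6]: (300.6+278.9)/2 × 3 = 869.25
  [6→8]: (278.9+236.1)/2 × 2 = 515.0
  [8→10]: (236.1+194.3)/2 × 2 = 430.4
  [10→10.25]: (194.3+189.5)/2 × 0.25 = 47.975
  [10.25→12.25]: (189.5+154.1)/2 × 2 = 343.6
  Sum = 2657.125 ng/mL·hr
k_e = ln2 / t½ = 0.693147 / 6.47 = 0.1071 hr^-1
Extrapolated tail: C_last / k_e = 154.1 / 0.1071 = 1438.842
AUC_0→∞ = 2657.125 + 1438.842 = 4095.967 ng/mL·hr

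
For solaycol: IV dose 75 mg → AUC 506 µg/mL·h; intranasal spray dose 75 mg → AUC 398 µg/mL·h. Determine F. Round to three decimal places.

F = (AUC_ev / D_ev) / (AUC_iv / D_iv)
  = (398/75) / (506/75)
  = 5.30667 / 6.74667 = 0.7866

F = 0.787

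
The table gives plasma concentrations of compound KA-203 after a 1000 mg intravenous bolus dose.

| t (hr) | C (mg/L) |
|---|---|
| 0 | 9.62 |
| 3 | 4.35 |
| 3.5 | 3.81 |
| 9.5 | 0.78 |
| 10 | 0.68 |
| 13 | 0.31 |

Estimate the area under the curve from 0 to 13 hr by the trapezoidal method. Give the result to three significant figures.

Trapezoidal AUC_0→13:
  [0→3]: (9.62+4.35)/2 × 3 = 20.955
  [3→3.5]: (4.35+3.81)/2 × 0.5 = 2.04
  [3.5→9.5]: (3.81+0.78)/2 × 6 = 13.77
  [9.5→10]: (0.78+0.68)/2 × 0.5 = 0.365
  [10→13]: (0.68+0.31)/2 × 3 = 1.485
  Sum = 38.615 mg/L·hr

AUC = 38.6 mg/L·hr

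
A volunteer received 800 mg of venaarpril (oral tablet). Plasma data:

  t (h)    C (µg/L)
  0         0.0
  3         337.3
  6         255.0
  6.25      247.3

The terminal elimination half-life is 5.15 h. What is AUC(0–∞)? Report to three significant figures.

AUC = 3290 µg/L·h

Trapezoidal AUC_0→6.25:
  [0→3]: (0.0+337.3)/2 × 3 = 505.95
  [3→6]: (337.3+255.0)/2 × 3 = 888.45
  [6→6.25]: (255.0+247.3)/2 × 0.25 = 62.7875
  Sum = 1457.1875 µg/L·h
k_e = ln2 / t½ = 0.693147 / 5.15 = 0.1346 h^-1
Extrapolated tail: C_last / k_e = 247.3 / 0.1346 = 1837.296
AUC_0→∞ = 1457.1875 + 1837.296 = 3294.4835 µg/L·h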